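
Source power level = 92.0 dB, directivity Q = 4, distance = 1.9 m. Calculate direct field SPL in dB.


Given values:
  Lw = 92.0 dB, Q = 4, r = 1.9 m
Formula: SPL = Lw + 10 * log10(Q / (4 * pi * r^2))
Compute 4 * pi * r^2 = 4 * pi * 1.9^2 = 45.3646
Compute Q / denom = 4 / 45.3646 = 0.08817448
Compute 10 * log10(0.08817448) = -10.5466
SPL = 92.0 + (-10.5466) = 81.45

81.45 dB


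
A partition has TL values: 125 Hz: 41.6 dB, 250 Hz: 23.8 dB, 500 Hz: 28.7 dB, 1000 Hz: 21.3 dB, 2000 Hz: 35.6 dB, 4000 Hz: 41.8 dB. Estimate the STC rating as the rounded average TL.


Given TL values at each frequency:
  125 Hz: 41.6 dB
  250 Hz: 23.8 dB
  500 Hz: 28.7 dB
  1000 Hz: 21.3 dB
  2000 Hz: 35.6 dB
  4000 Hz: 41.8 dB
Formula: STC ~ round(average of TL values)
Sum = 41.6 + 23.8 + 28.7 + 21.3 + 35.6 + 41.8 = 192.8
Average = 192.8 / 6 = 32.13
Rounded: 32

32


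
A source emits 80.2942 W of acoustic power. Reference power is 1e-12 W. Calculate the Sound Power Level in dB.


Given values:
  W = 80.2942 W
  W_ref = 1e-12 W
Formula: SWL = 10 * log10(W / W_ref)
Compute ratio: W / W_ref = 80294200000000
Compute log10: log10(80294200000000) = 13.904684
Multiply: SWL = 10 * 13.904684 = 139.05

139.05 dB


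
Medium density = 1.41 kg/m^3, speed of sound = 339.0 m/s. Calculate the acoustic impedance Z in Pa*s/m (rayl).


Given values:
  rho = 1.41 kg/m^3
  c = 339.0 m/s
Formula: Z = rho * c
Z = 1.41 * 339.0
Z = 477.99

477.99 rayl


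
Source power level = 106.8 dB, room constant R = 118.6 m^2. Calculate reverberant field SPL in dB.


Given values:
  Lw = 106.8 dB, R = 118.6 m^2
Formula: SPL = Lw + 10 * log10(4 / R)
Compute 4 / R = 4 / 118.6 = 0.033727
Compute 10 * log10(0.033727) = -14.7202
SPL = 106.8 + (-14.7202) = 92.08

92.08 dB


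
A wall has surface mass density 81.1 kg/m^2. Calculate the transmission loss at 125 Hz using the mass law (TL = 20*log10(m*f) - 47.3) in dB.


Given values:
  m = 81.1 kg/m^2, f = 125 Hz
Formula: TL = 20 * log10(m * f) - 47.3
Compute m * f = 81.1 * 125 = 10137.5
Compute log10(10137.5) = 4.005931
Compute 20 * 4.005931 = 80.1186
TL = 80.1186 - 47.3 = 32.82

32.82 dB


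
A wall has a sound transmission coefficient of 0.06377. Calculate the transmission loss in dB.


Given values:
  tau = 0.06377
Formula: TL = 10 * log10(1 / tau)
Compute 1 / tau = 1 / 0.06377 = 15.6814
Compute log10(15.6814) = 1.195385
TL = 10 * 1.195385 = 11.95

11.95 dB


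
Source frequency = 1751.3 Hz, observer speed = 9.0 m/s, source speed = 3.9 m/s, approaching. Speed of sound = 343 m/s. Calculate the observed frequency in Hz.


Given values:
  f_s = 1751.3 Hz, v_o = 9.0 m/s, v_s = 3.9 m/s
  Direction: approaching
Formula: f_o = f_s * (c + v_o) / (c - v_s)
Numerator: c + v_o = 343 + 9.0 = 352.0
Denominator: c - v_s = 343 - 3.9 = 339.1
f_o = 1751.3 * 352.0 / 339.1 = 1817.92

1817.92 Hz


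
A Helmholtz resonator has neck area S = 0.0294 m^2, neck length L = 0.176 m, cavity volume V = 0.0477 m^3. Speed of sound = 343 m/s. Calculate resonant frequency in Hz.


Given values:
  S = 0.0294 m^2, L = 0.176 m, V = 0.0477 m^3, c = 343 m/s
Formula: f = (c / (2*pi)) * sqrt(S / (V * L))
Compute V * L = 0.0477 * 0.176 = 0.0083952
Compute S / (V * L) = 0.0294 / 0.0083952 = 3.502
Compute sqrt(3.502) = 1.871363
Compute c / (2*pi) = 343 / 6.283185 = 54.590148
f = 54.590148 * 1.871363 = 102.16

102.16 Hz


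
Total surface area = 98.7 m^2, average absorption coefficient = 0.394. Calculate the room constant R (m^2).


Given values:
  S = 98.7 m^2, alpha = 0.394
Formula: R = S * alpha / (1 - alpha)
Numerator: 98.7 * 0.394 = 38.8878
Denominator: 1 - 0.394 = 0.606
R = 38.8878 / 0.606 = 64.17

64.17 m^2


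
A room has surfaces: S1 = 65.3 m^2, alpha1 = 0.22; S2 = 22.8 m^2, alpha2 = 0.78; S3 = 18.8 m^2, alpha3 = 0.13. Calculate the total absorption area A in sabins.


Given surfaces:
  Surface 1: 65.3 * 0.22 = 14.366
  Surface 2: 22.8 * 0.78 = 17.784
  Surface 3: 18.8 * 0.13 = 2.444
Formula: A = sum(Si * alpha_i)
A = 14.366 + 17.784 + 2.444
A = 34.59

34.59 sabins


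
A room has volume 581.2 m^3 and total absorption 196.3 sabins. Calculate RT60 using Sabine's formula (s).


Given values:
  V = 581.2 m^3
  A = 196.3 sabins
Formula: RT60 = 0.161 * V / A
Numerator: 0.161 * 581.2 = 93.5732
RT60 = 93.5732 / 196.3 = 0.477

0.477 s


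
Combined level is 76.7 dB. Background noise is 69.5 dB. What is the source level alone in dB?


Given values:
  L_total = 76.7 dB, L_bg = 69.5 dB
Formula: L_source = 10 * log10(10^(L_total/10) - 10^(L_bg/10))
Convert to linear:
  10^(76.7/10) = 46773514.1287
  10^(69.5/10) = 8912509.3813
Difference: 46773514.1287 - 8912509.3813 = 37861004.7474
L_source = 10 * log10(37861004.7474) = 75.78

75.78 dB


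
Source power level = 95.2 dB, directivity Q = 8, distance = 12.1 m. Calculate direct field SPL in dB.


Given values:
  Lw = 95.2 dB, Q = 8, r = 12.1 m
Formula: SPL = Lw + 10 * log10(Q / (4 * pi * r^2))
Compute 4 * pi * r^2 = 4 * pi * 12.1^2 = 1839.8423
Compute Q / denom = 8 / 1839.8423 = 0.0043482
Compute 10 * log10(0.0043482) = -23.6169
SPL = 95.2 + (-23.6169) = 71.58

71.58 dB


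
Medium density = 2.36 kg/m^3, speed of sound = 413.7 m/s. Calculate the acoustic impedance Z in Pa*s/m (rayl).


Given values:
  rho = 2.36 kg/m^3
  c = 413.7 m/s
Formula: Z = rho * c
Z = 2.36 * 413.7
Z = 976.33

976.33 rayl


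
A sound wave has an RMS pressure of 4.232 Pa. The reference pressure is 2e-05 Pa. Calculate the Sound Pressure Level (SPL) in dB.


Given values:
  p = 4.232 Pa
  p_ref = 2e-05 Pa
Formula: SPL = 20 * log10(p / p_ref)
Compute ratio: p / p_ref = 4.232 / 2e-05 = 211600
Compute log10: log10(211600) = 5.325516
Multiply: SPL = 20 * 5.325516 = 106.51

106.51 dB


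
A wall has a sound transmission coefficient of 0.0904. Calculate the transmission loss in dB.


Given values:
  tau = 0.0904
Formula: TL = 10 * log10(1 / tau)
Compute 1 / tau = 1 / 0.0904 = 11.0619
Compute log10(11.0619) = 1.04383
TL = 10 * 1.04383 = 10.44

10.44 dB


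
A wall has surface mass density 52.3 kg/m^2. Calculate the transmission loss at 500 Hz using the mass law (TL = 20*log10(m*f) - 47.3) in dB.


Given values:
  m = 52.3 kg/m^2, f = 500 Hz
Formula: TL = 20 * log10(m * f) - 47.3
Compute m * f = 52.3 * 500 = 26150.0
Compute log10(26150.0) = 4.417472
Compute 20 * 4.417472 = 88.3494
TL = 88.3494 - 47.3 = 41.05

41.05 dB


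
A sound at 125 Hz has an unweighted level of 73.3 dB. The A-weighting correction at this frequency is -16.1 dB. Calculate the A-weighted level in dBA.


Given values:
  SPL = 73.3 dB
  A-weighting at 125 Hz = -16.1 dB
Formula: L_A = SPL + A_weight
L_A = 73.3 + (-16.1)
L_A = 57.2

57.2 dBA


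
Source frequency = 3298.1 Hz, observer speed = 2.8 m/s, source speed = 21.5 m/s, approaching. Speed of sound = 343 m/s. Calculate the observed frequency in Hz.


Given values:
  f_s = 3298.1 Hz, v_o = 2.8 m/s, v_s = 21.5 m/s
  Direction: approaching
Formula: f_o = f_s * (c + v_o) / (c - v_s)
Numerator: c + v_o = 343 + 2.8 = 345.8
Denominator: c - v_s = 343 - 21.5 = 321.5
f_o = 3298.1 * 345.8 / 321.5 = 3547.38

3547.38 Hz


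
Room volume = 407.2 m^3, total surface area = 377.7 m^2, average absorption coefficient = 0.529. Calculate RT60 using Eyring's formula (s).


Given values:
  V = 407.2 m^3, S = 377.7 m^2, alpha = 0.529
Formula: RT60 = 0.161 * V / (-S * ln(1 - alpha))
Compute ln(1 - 0.529) = ln(0.471) = -0.752897
Denominator: -377.7 * -0.752897 = 284.3692
Numerator: 0.161 * 407.2 = 65.5592
RT60 = 65.5592 / 284.3692 = 0.231

0.231 s


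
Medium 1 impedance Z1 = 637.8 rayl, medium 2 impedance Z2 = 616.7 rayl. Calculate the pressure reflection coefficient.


Given values:
  Z1 = 637.8 rayl, Z2 = 616.7 rayl
Formula: R = (Z2 - Z1) / (Z2 + Z1)
Numerator: Z2 - Z1 = 616.7 - 637.8 = -21.1
Denominator: Z2 + Z1 = 616.7 + 637.8 = 1254.5
R = -21.1 / 1254.5 = -0.0168

-0.0168


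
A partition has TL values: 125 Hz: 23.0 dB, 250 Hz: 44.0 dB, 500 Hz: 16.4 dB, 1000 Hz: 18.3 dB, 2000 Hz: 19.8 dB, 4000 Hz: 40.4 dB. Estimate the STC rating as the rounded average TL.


Given TL values at each frequency:
  125 Hz: 23.0 dB
  250 Hz: 44.0 dB
  500 Hz: 16.4 dB
  1000 Hz: 18.3 dB
  2000 Hz: 19.8 dB
  4000 Hz: 40.4 dB
Formula: STC ~ round(average of TL values)
Sum = 23.0 + 44.0 + 16.4 + 18.3 + 19.8 + 40.4 = 161.9
Average = 161.9 / 6 = 26.98
Rounded: 27

27


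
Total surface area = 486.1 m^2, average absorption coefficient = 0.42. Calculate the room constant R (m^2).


Given values:
  S = 486.1 m^2, alpha = 0.42
Formula: R = S * alpha / (1 - alpha)
Numerator: 486.1 * 0.42 = 204.162
Denominator: 1 - 0.42 = 0.58
R = 204.162 / 0.58 = 352.0

352.0 m^2


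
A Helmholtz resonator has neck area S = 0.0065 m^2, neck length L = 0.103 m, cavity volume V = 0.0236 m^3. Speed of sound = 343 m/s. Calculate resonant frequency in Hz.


Given values:
  S = 0.0065 m^2, L = 0.103 m, V = 0.0236 m^3, c = 343 m/s
Formula: f = (c / (2*pi)) * sqrt(S / (V * L))
Compute V * L = 0.0236 * 0.103 = 0.0024308
Compute S / (V * L) = 0.0065 / 0.0024308 = 2.674
Compute sqrt(2.674) = 1.635237
Compute c / (2*pi) = 343 / 6.283185 = 54.590148
f = 54.590148 * 1.635237 = 89.27

89.27 Hz


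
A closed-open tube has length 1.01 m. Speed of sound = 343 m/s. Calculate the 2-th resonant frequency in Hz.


Given values:
  Tube type: closed-open, L = 1.01 m, c = 343 m/s, n = 2
Formula: f_n = (2n - 1) * c / (4 * L)
Compute 2n - 1 = 2*2 - 1 = 3
Compute 4 * L = 4 * 1.01 = 4.04
f = 3 * 343 / 4.04
f = 254.7

254.7 Hz


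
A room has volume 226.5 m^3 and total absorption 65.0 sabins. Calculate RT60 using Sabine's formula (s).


Given values:
  V = 226.5 m^3
  A = 65.0 sabins
Formula: RT60 = 0.161 * V / A
Numerator: 0.161 * 226.5 = 36.4665
RT60 = 36.4665 / 65.0 = 0.561

0.561 s


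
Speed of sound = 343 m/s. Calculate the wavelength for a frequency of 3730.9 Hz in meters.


Given values:
  c = 343 m/s, f = 3730.9 Hz
Formula: lambda = c / f
lambda = 343 / 3730.9
lambda = 0.0919

0.0919 m


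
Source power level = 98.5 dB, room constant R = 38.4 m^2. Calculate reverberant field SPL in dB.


Given values:
  Lw = 98.5 dB, R = 38.4 m^2
Formula: SPL = Lw + 10 * log10(4 / R)
Compute 4 / R = 4 / 38.4 = 0.104167
Compute 10 * log10(0.104167) = -9.8227
SPL = 98.5 + (-9.8227) = 88.68

88.68 dB


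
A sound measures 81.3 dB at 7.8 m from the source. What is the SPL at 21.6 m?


Given values:
  SPL1 = 81.3 dB, r1 = 7.8 m, r2 = 21.6 m
Formula: SPL2 = SPL1 - 20 * log10(r2 / r1)
Compute ratio: r2 / r1 = 21.6 / 7.8 = 2.7692
Compute log10: log10(2.7692) = 0.442354
Compute drop: 20 * 0.442354 = 8.8471
SPL2 = 81.3 - 8.8471 = 72.45

72.45 dB


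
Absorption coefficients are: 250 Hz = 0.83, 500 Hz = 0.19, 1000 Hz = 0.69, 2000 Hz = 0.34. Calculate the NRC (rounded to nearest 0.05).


Given values:
  a_250 = 0.83, a_500 = 0.19
  a_1000 = 0.69, a_2000 = 0.34
Formula: NRC = (a250 + a500 + a1000 + a2000) / 4
Sum = 0.83 + 0.19 + 0.69 + 0.34 = 2.05
NRC = 2.05 / 4 = 0.5125
Rounded to nearest 0.05: 0.5

0.5


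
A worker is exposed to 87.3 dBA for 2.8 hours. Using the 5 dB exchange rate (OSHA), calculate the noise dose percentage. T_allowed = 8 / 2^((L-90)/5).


Given values:
  L = 87.3 dBA, T = 2.8 hours
Formula: T_allowed = 8 / 2^((L - 90) / 5)
Compute exponent: (87.3 - 90) / 5 = -0.54
Compute 2^(-0.54) = 0.687771
T_allowed = 8 / 0.687771 = 11.631779 hours
Dose = (T / T_allowed) * 100
Dose = (2.8 / 11.631779) * 100 = 24.07

24.07 %


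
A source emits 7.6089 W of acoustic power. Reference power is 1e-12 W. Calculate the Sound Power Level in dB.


Given values:
  W = 7.6089 W
  W_ref = 1e-12 W
Formula: SWL = 10 * log10(W / W_ref)
Compute ratio: W / W_ref = 7608900000000
Compute log10: log10(7608900000000) = 12.881322
Multiply: SWL = 10 * 12.881322 = 128.81

128.81 dB


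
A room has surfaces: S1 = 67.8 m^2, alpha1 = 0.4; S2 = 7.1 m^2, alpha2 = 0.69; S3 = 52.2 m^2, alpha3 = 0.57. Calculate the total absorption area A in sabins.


Given surfaces:
  Surface 1: 67.8 * 0.4 = 27.12
  Surface 2: 7.1 * 0.69 = 4.899
  Surface 3: 52.2 * 0.57 = 29.754
Formula: A = sum(Si * alpha_i)
A = 27.12 + 4.899 + 29.754
A = 61.77

61.77 sabins


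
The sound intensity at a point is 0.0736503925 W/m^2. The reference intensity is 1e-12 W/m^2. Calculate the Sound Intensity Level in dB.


Given values:
  I = 0.0736503925 W/m^2
  I_ref = 1e-12 W/m^2
Formula: SIL = 10 * log10(I / I_ref)
Compute ratio: I / I_ref = 73650392500
Compute log10: log10(73650392500) = 10.867175
Multiply: SIL = 10 * 10.867175 = 108.67

108.67 dB


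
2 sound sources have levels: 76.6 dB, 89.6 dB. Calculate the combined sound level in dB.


Formula: L_total = 10 * log10( sum(10^(Li/10)) )
  Source 1: 10^(76.6/10) = 45708818.9615
  Source 2: 10^(89.6/10) = 912010839.3559
Sum of linear values = 957719658.3174
L_total = 10 * log10(957719658.3174) = 89.81

89.81 dB


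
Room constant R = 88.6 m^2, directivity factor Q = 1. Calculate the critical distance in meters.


Given values:
  R = 88.6 m^2, Q = 1
Formula: d_c = 0.141 * sqrt(Q * R)
Compute Q * R = 1 * 88.6 = 88.6
Compute sqrt(88.6) = 9.4128
d_c = 0.141 * 9.4128 = 1.327

1.327 m


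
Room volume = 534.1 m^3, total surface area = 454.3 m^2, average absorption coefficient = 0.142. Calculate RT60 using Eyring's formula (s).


Given values:
  V = 534.1 m^3, S = 454.3 m^2, alpha = 0.142
Formula: RT60 = 0.161 * V / (-S * ln(1 - alpha))
Compute ln(1 - 0.142) = ln(0.858) = -0.153151
Denominator: -454.3 * -0.153151 = 69.5765
Numerator: 0.161 * 534.1 = 85.9901
RT60 = 85.9901 / 69.5765 = 1.236

1.236 s


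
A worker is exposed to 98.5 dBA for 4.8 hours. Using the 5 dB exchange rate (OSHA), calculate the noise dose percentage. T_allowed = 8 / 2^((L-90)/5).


Given values:
  L = 98.5 dBA, T = 4.8 hours
Formula: T_allowed = 8 / 2^((L - 90) / 5)
Compute exponent: (98.5 - 90) / 5 = 1.7
Compute 2^(1.7) = 3.24901
T_allowed = 8 / 3.24901 = 2.462289 hours
Dose = (T / T_allowed) * 100
Dose = (4.8 / 2.462289) * 100 = 194.94

194.94 %


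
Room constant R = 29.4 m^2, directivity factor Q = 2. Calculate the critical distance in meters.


Given values:
  R = 29.4 m^2, Q = 2
Formula: d_c = 0.141 * sqrt(Q * R)
Compute Q * R = 2 * 29.4 = 58.8
Compute sqrt(58.8) = 7.6681
d_c = 0.141 * 7.6681 = 1.081

1.081 m


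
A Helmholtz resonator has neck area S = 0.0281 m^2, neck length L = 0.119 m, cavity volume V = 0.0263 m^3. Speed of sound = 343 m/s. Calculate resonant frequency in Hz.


Given values:
  S = 0.0281 m^2, L = 0.119 m, V = 0.0263 m^3, c = 343 m/s
Formula: f = (c / (2*pi)) * sqrt(S / (V * L))
Compute V * L = 0.0263 * 0.119 = 0.0031297
Compute S / (V * L) = 0.0281 / 0.0031297 = 8.9785
Compute sqrt(8.9785) = 2.996415
Compute c / (2*pi) = 343 / 6.283185 = 54.590148
f = 54.590148 * 2.996415 = 163.57

163.57 Hz


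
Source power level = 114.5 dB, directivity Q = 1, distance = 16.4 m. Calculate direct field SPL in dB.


Given values:
  Lw = 114.5 dB, Q = 1, r = 16.4 m
Formula: SPL = Lw + 10 * log10(Q / (4 * pi * r^2))
Compute 4 * pi * r^2 = 4 * pi * 16.4^2 = 3379.851
Compute Q / denom = 1 / 3379.851 = 0.00029587
Compute 10 * log10(0.00029587) = -35.289
SPL = 114.5 + (-35.289) = 79.21

79.21 dB


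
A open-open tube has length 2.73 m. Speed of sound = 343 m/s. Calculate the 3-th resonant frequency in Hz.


Given values:
  Tube type: open-open, L = 2.73 m, c = 343 m/s, n = 3
Formula: f_n = n * c / (2 * L)
Compute 2 * L = 2 * 2.73 = 5.46
f = 3 * 343 / 5.46
f = 188.46

188.46 Hz


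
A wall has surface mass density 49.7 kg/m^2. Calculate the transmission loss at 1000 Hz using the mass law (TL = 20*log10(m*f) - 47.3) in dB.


Given values:
  m = 49.7 kg/m^2, f = 1000 Hz
Formula: TL = 20 * log10(m * f) - 47.3
Compute m * f = 49.7 * 1000 = 49700.0
Compute log10(49700.0) = 4.696356
Compute 20 * 4.696356 = 93.9271
TL = 93.9271 - 47.3 = 46.63

46.63 dB


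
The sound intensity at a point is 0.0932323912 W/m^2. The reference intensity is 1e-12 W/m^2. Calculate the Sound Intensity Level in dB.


Given values:
  I = 0.0932323912 W/m^2
  I_ref = 1e-12 W/m^2
Formula: SIL = 10 * log10(I / I_ref)
Compute ratio: I / I_ref = 93232391200
Compute log10: log10(93232391200) = 10.969567
Multiply: SIL = 10 * 10.969567 = 109.7

109.7 dB


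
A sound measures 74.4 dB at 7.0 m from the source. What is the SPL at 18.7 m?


Given values:
  SPL1 = 74.4 dB, r1 = 7.0 m, r2 = 18.7 m
Formula: SPL2 = SPL1 - 20 * log10(r2 / r1)
Compute ratio: r2 / r1 = 18.7 / 7.0 = 2.6714
Compute log10: log10(2.6714) = 0.426739
Compute drop: 20 * 0.426739 = 8.5348
SPL2 = 74.4 - 8.5348 = 65.87

65.87 dB


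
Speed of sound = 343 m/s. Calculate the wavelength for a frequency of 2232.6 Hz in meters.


Given values:
  c = 343 m/s, f = 2232.6 Hz
Formula: lambda = c / f
lambda = 343 / 2232.6
lambda = 0.1536

0.1536 m


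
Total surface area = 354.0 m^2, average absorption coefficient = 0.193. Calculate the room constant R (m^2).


Given values:
  S = 354.0 m^2, alpha = 0.193
Formula: R = S * alpha / (1 - alpha)
Numerator: 354.0 * 0.193 = 68.322
Denominator: 1 - 0.193 = 0.807
R = 68.322 / 0.807 = 84.66

84.66 m^2


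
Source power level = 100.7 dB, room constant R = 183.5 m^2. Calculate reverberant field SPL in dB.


Given values:
  Lw = 100.7 dB, R = 183.5 m^2
Formula: SPL = Lw + 10 * log10(4 / R)
Compute 4 / R = 4 / 183.5 = 0.021798
Compute 10 * log10(0.021798) = -16.6158
SPL = 100.7 + (-16.6158) = 84.08

84.08 dB


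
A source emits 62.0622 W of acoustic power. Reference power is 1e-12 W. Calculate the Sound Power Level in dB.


Given values:
  W = 62.0622 W
  W_ref = 1e-12 W
Formula: SWL = 10 * log10(W / W_ref)
Compute ratio: W / W_ref = 62062200000000
Compute log10: log10(62062200000000) = 13.792827
Multiply: SWL = 10 * 13.792827 = 137.93

137.93 dB


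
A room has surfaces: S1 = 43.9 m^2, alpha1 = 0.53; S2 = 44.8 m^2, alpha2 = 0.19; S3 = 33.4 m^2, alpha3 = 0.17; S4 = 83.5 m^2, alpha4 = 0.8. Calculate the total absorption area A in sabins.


Given surfaces:
  Surface 1: 43.9 * 0.53 = 23.267
  Surface 2: 44.8 * 0.19 = 8.512
  Surface 3: 33.4 * 0.17 = 5.678
  Surface 4: 83.5 * 0.8 = 66.8
Formula: A = sum(Si * alpha_i)
A = 23.267 + 8.512 + 5.678 + 66.8
A = 104.26

104.26 sabins


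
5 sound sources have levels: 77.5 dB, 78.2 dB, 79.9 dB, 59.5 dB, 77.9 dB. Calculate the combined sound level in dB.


Formula: L_total = 10 * log10( sum(10^(Li/10)) )
  Source 1: 10^(77.5/10) = 56234132.519
  Source 2: 10^(78.2/10) = 66069344.8008
  Source 3: 10^(79.9/10) = 97723722.0956
  Source 4: 10^(59.5/10) = 891250.9381
  Source 5: 10^(77.9/10) = 61659500.1861
Sum of linear values = 282577950.5396
L_total = 10 * log10(282577950.5396) = 84.51

84.51 dB


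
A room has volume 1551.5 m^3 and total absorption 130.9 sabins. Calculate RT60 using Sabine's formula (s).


Given values:
  V = 1551.5 m^3
  A = 130.9 sabins
Formula: RT60 = 0.161 * V / A
Numerator: 0.161 * 1551.5 = 249.7915
RT60 = 249.7915 / 130.9 = 1.908

1.908 s


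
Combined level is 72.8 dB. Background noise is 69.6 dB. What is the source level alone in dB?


Given values:
  L_total = 72.8 dB, L_bg = 69.6 dB
Formula: L_source = 10 * log10(10^(L_total/10) - 10^(L_bg/10))
Convert to linear:
  10^(72.8/10) = 19054607.1796
  10^(69.6/10) = 9120108.3936
Difference: 19054607.1796 - 9120108.3936 = 9934498.786
L_source = 10 * log10(9934498.786) = 69.97

69.97 dB


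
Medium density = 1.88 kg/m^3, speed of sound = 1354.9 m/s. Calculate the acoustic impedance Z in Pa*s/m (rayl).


Given values:
  rho = 1.88 kg/m^3
  c = 1354.9 m/s
Formula: Z = rho * c
Z = 1.88 * 1354.9
Z = 2547.21

2547.21 rayl


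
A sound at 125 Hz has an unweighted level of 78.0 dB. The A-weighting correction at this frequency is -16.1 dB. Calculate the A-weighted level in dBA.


Given values:
  SPL = 78.0 dB
  A-weighting at 125 Hz = -16.1 dB
Formula: L_A = SPL + A_weight
L_A = 78.0 + (-16.1)
L_A = 61.9

61.9 dBA


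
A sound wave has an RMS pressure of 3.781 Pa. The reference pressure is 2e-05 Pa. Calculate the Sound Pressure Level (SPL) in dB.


Given values:
  p = 3.781 Pa
  p_ref = 2e-05 Pa
Formula: SPL = 20 * log10(p / p_ref)
Compute ratio: p / p_ref = 3.781 / 2e-05 = 189050
Compute log10: log10(189050) = 5.276577
Multiply: SPL = 20 * 5.276577 = 105.53

105.53 dB


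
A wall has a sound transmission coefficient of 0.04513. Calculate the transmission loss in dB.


Given values:
  tau = 0.04513
Formula: TL = 10 * log10(1 / tau)
Compute 1 / tau = 1 / 0.04513 = 22.1582
Compute log10(22.1582) = 1.345534
TL = 10 * 1.345534 = 13.46

13.46 dB


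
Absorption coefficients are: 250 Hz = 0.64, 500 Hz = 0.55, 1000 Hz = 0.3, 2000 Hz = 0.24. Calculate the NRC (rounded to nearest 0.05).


Given values:
  a_250 = 0.64, a_500 = 0.55
  a_1000 = 0.3, a_2000 = 0.24
Formula: NRC = (a250 + a500 + a1000 + a2000) / 4
Sum = 0.64 + 0.55 + 0.3 + 0.24 = 1.73
NRC = 1.73 / 4 = 0.4325
Rounded to nearest 0.05: 0.45

0.45


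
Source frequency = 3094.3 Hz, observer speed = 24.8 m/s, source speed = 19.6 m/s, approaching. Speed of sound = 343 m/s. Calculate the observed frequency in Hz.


Given values:
  f_s = 3094.3 Hz, v_o = 24.8 m/s, v_s = 19.6 m/s
  Direction: approaching
Formula: f_o = f_s * (c + v_o) / (c - v_s)
Numerator: c + v_o = 343 + 24.8 = 367.8
Denominator: c - v_s = 343 - 19.6 = 323.4
f_o = 3094.3 * 367.8 / 323.4 = 3519.12

3519.12 Hz


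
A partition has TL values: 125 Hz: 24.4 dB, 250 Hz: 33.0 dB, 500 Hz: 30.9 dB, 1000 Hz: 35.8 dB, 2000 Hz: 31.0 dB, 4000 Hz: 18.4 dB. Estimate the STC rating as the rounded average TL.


Given TL values at each frequency:
  125 Hz: 24.4 dB
  250 Hz: 33.0 dB
  500 Hz: 30.9 dB
  1000 Hz: 35.8 dB
  2000 Hz: 31.0 dB
  4000 Hz: 18.4 dB
Formula: STC ~ round(average of TL values)
Sum = 24.4 + 33.0 + 30.9 + 35.8 + 31.0 + 18.4 = 173.5
Average = 173.5 / 6 = 28.92
Rounded: 29

29


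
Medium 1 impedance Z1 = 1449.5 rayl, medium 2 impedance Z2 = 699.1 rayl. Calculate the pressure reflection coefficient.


Given values:
  Z1 = 1449.5 rayl, Z2 = 699.1 rayl
Formula: R = (Z2 - Z1) / (Z2 + Z1)
Numerator: Z2 - Z1 = 699.1 - 1449.5 = -750.4
Denominator: Z2 + Z1 = 699.1 + 1449.5 = 2148.6
R = -750.4 / 2148.6 = -0.3493

-0.3493


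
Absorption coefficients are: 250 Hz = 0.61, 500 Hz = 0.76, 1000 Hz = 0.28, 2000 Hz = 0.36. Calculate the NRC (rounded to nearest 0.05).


Given values:
  a_250 = 0.61, a_500 = 0.76
  a_1000 = 0.28, a_2000 = 0.36
Formula: NRC = (a250 + a500 + a1000 + a2000) / 4
Sum = 0.61 + 0.76 + 0.28 + 0.36 = 2.01
NRC = 2.01 / 4 = 0.5025
Rounded to nearest 0.05: 0.5

0.5


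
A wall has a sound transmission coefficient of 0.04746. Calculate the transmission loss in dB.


Given values:
  tau = 0.04746
Formula: TL = 10 * log10(1 / tau)
Compute 1 / tau = 1 / 0.04746 = 21.0704
Compute log10(21.0704) = 1.323673
TL = 10 * 1.323673 = 13.24

13.24 dB


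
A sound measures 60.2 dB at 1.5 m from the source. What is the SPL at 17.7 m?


Given values:
  SPL1 = 60.2 dB, r1 = 1.5 m, r2 = 17.7 m
Formula: SPL2 = SPL1 - 20 * log10(r2 / r1)
Compute ratio: r2 / r1 = 17.7 / 1.5 = 11.8
Compute log10: log10(11.8) = 1.071882
Compute drop: 20 * 1.071882 = 21.4376
SPL2 = 60.2 - 21.4376 = 38.76

38.76 dB


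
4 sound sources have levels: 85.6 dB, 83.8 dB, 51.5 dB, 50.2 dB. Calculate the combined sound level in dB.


Formula: L_total = 10 * log10( sum(10^(Li/10)) )
  Source 1: 10^(85.6/10) = 363078054.7701
  Source 2: 10^(83.8/10) = 239883291.9019
  Source 3: 10^(51.5/10) = 141253.7545
  Source 4: 10^(50.2/10) = 104712.8548
Sum of linear values = 603207313.2813
L_total = 10 * log10(603207313.2813) = 87.8

87.8 dB


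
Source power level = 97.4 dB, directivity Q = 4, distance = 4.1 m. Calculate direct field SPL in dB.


Given values:
  Lw = 97.4 dB, Q = 4, r = 4.1 m
Formula: SPL = Lw + 10 * log10(Q / (4 * pi * r^2))
Compute 4 * pi * r^2 = 4 * pi * 4.1^2 = 211.2407
Compute Q / denom = 4 / 211.2407 = 0.01893574
Compute 10 * log10(0.01893574) = -17.2272
SPL = 97.4 + (-17.2272) = 80.17

80.17 dB


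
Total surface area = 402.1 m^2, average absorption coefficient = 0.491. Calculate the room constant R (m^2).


Given values:
  S = 402.1 m^2, alpha = 0.491
Formula: R = S * alpha / (1 - alpha)
Numerator: 402.1 * 0.491 = 197.4311
Denominator: 1 - 0.491 = 0.509
R = 197.4311 / 0.509 = 387.88

387.88 m^2


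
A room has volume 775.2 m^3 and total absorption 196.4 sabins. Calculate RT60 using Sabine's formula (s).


Given values:
  V = 775.2 m^3
  A = 196.4 sabins
Formula: RT60 = 0.161 * V / A
Numerator: 0.161 * 775.2 = 124.8072
RT60 = 124.8072 / 196.4 = 0.635

0.635 s


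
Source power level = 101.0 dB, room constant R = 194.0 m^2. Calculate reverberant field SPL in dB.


Given values:
  Lw = 101.0 dB, R = 194.0 m^2
Formula: SPL = Lw + 10 * log10(4 / R)
Compute 4 / R = 4 / 194.0 = 0.020619
Compute 10 * log10(0.020619) = -16.8573
SPL = 101.0 + (-16.8573) = 84.14

84.14 dB


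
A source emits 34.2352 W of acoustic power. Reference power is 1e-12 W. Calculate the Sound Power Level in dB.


Given values:
  W = 34.2352 W
  W_ref = 1e-12 W
Formula: SWL = 10 * log10(W / W_ref)
Compute ratio: W / W_ref = 34235200000000
Compute log10: log10(34235200000000) = 13.534473
Multiply: SWL = 10 * 13.534473 = 135.34

135.34 dB


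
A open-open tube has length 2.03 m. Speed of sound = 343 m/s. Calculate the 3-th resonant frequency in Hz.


Given values:
  Tube type: open-open, L = 2.03 m, c = 343 m/s, n = 3
Formula: f_n = n * c / (2 * L)
Compute 2 * L = 2 * 2.03 = 4.06
f = 3 * 343 / 4.06
f = 253.45

253.45 Hz


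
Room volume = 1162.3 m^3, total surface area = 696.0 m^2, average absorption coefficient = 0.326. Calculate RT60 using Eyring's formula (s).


Given values:
  V = 1162.3 m^3, S = 696.0 m^2, alpha = 0.326
Formula: RT60 = 0.161 * V / (-S * ln(1 - alpha))
Compute ln(1 - 0.326) = ln(0.674) = -0.394525
Denominator: -696.0 * -0.394525 = 274.5894
Numerator: 0.161 * 1162.3 = 187.1303
RT60 = 187.1303 / 274.5894 = 0.681

0.681 s


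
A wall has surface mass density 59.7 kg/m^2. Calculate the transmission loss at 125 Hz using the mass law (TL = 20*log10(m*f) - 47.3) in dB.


Given values:
  m = 59.7 kg/m^2, f = 125 Hz
Formula: TL = 20 * log10(m * f) - 47.3
Compute m * f = 59.7 * 125 = 7462.5
Compute log10(7462.5) = 3.872884
Compute 20 * 3.872884 = 77.4577
TL = 77.4577 - 47.3 = 30.16

30.16 dB


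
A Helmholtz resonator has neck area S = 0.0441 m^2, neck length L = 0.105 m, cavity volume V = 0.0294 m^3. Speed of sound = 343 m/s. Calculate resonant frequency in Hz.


Given values:
  S = 0.0441 m^2, L = 0.105 m, V = 0.0294 m^3, c = 343 m/s
Formula: f = (c / (2*pi)) * sqrt(S / (V * L))
Compute V * L = 0.0294 * 0.105 = 0.003087
Compute S / (V * L) = 0.0441 / 0.003087 = 14.2857
Compute sqrt(14.2857) = 3.779643
Compute c / (2*pi) = 343 / 6.283185 = 54.590148
f = 54.590148 * 3.779643 = 206.33

206.33 Hz


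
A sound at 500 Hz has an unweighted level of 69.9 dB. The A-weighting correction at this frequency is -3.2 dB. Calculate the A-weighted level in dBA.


Given values:
  SPL = 69.9 dB
  A-weighting at 500 Hz = -3.2 dB
Formula: L_A = SPL + A_weight
L_A = 69.9 + (-3.2)
L_A = 66.7

66.7 dBA


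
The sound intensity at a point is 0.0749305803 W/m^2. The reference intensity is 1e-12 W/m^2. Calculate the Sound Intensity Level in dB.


Given values:
  I = 0.0749305803 W/m^2
  I_ref = 1e-12 W/m^2
Formula: SIL = 10 * log10(I / I_ref)
Compute ratio: I / I_ref = 74930580300
Compute log10: log10(74930580300) = 10.874659
Multiply: SIL = 10 * 10.874659 = 108.75

108.75 dB


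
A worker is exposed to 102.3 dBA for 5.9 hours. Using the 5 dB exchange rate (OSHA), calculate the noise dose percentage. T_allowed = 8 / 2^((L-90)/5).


Given values:
  L = 102.3 dBA, T = 5.9 hours
Formula: T_allowed = 8 / 2^((L - 90) / 5)
Compute exponent: (102.3 - 90) / 5 = 2.46
Compute 2^(2.46) = 5.502167
T_allowed = 8 / 5.502167 = 1.453973 hours
Dose = (T / T_allowed) * 100
Dose = (5.9 / 1.453973) * 100 = 405.78

405.78 %


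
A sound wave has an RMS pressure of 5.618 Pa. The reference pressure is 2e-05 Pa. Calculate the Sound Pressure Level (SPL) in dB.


Given values:
  p = 5.618 Pa
  p_ref = 2e-05 Pa
Formula: SPL = 20 * log10(p / p_ref)
Compute ratio: p / p_ref = 5.618 / 2e-05 = 280900
Compute log10: log10(280900) = 5.448552
Multiply: SPL = 20 * 5.448552 = 108.97

108.97 dB


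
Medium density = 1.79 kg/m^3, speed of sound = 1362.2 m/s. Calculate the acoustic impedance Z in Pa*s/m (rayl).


Given values:
  rho = 1.79 kg/m^3
  c = 1362.2 m/s
Formula: Z = rho * c
Z = 1.79 * 1362.2
Z = 2438.34

2438.34 rayl


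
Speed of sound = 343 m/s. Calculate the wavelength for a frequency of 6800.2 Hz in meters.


Given values:
  c = 343 m/s, f = 6800.2 Hz
Formula: lambda = c / f
lambda = 343 / 6800.2
lambda = 0.0504

0.0504 m


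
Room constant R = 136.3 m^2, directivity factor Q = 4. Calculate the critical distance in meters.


Given values:
  R = 136.3 m^2, Q = 4
Formula: d_c = 0.141 * sqrt(Q * R)
Compute Q * R = 4 * 136.3 = 545.2
Compute sqrt(545.2) = 23.3495
d_c = 0.141 * 23.3495 = 3.292

3.292 m


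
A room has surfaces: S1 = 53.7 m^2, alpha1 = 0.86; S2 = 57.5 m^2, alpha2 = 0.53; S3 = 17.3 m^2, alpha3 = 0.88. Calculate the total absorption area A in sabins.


Given surfaces:
  Surface 1: 53.7 * 0.86 = 46.182
  Surface 2: 57.5 * 0.53 = 30.475
  Surface 3: 17.3 * 0.88 = 15.224
Formula: A = sum(Si * alpha_i)
A = 46.182 + 30.475 + 15.224
A = 91.88

91.88 sabins


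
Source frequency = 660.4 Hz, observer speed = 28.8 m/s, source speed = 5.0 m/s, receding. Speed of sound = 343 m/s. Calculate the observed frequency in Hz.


Given values:
  f_s = 660.4 Hz, v_o = 28.8 m/s, v_s = 5.0 m/s
  Direction: receding
Formula: f_o = f_s * (c - v_o) / (c + v_s)
Numerator: c - v_o = 343 - 28.8 = 314.2
Denominator: c + v_s = 343 + 5.0 = 348.0
f_o = 660.4 * 314.2 / 348.0 = 596.26

596.26 Hz


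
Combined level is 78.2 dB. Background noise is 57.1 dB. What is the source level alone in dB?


Given values:
  L_total = 78.2 dB, L_bg = 57.1 dB
Formula: L_source = 10 * log10(10^(L_total/10) - 10^(L_bg/10))
Convert to linear:
  10^(78.2/10) = 66069344.8008
  10^(57.1/10) = 512861.384
Difference: 66069344.8008 - 512861.384 = 65556483.4168
L_source = 10 * log10(65556483.4168) = 78.17

78.17 dB


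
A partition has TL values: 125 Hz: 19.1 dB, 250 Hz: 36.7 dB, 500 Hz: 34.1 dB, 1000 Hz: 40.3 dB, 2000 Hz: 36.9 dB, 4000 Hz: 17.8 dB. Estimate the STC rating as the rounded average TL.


Given TL values at each frequency:
  125 Hz: 19.1 dB
  250 Hz: 36.7 dB
  500 Hz: 34.1 dB
  1000 Hz: 40.3 dB
  2000 Hz: 36.9 dB
  4000 Hz: 17.8 dB
Formula: STC ~ round(average of TL values)
Sum = 19.1 + 36.7 + 34.1 + 40.3 + 36.9 + 17.8 = 184.9
Average = 184.9 / 6 = 30.82
Rounded: 31

31


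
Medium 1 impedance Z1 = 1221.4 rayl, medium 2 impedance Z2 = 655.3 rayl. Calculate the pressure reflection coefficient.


Given values:
  Z1 = 1221.4 rayl, Z2 = 655.3 rayl
Formula: R = (Z2 - Z1) / (Z2 + Z1)
Numerator: Z2 - Z1 = 655.3 - 1221.4 = -566.1
Denominator: Z2 + Z1 = 655.3 + 1221.4 = 1876.7
R = -566.1 / 1876.7 = -0.3016

-0.3016


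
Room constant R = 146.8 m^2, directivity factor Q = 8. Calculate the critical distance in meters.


Given values:
  R = 146.8 m^2, Q = 8
Formula: d_c = 0.141 * sqrt(Q * R)
Compute Q * R = 8 * 146.8 = 1174.4
Compute sqrt(1174.4) = 34.2695
d_c = 0.141 * 34.2695 = 4.832

4.832 m


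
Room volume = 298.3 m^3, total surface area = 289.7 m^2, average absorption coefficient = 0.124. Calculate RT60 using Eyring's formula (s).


Given values:
  V = 298.3 m^3, S = 289.7 m^2, alpha = 0.124
Formula: RT60 = 0.161 * V / (-S * ln(1 - alpha))
Compute ln(1 - 0.124) = ln(0.876) = -0.132389
Denominator: -289.7 * -0.132389 = 38.3531
Numerator: 0.161 * 298.3 = 48.0263
RT60 = 48.0263 / 38.3531 = 1.252

1.252 s


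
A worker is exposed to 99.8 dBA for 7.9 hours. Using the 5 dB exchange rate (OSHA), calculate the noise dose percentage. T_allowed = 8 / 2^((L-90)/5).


Given values:
  L = 99.8 dBA, T = 7.9 hours
Formula: T_allowed = 8 / 2^((L - 90) / 5)
Compute exponent: (99.8 - 90) / 5 = 1.96
Compute 2^(1.96) = 3.89062
T_allowed = 8 / 3.89062 = 2.056228 hours
Dose = (T / T_allowed) * 100
Dose = (7.9 / 2.056228) * 100 = 384.2

384.2 %


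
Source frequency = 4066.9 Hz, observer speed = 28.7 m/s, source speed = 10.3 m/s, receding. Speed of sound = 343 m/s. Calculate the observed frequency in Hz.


Given values:
  f_s = 4066.9 Hz, v_o = 28.7 m/s, v_s = 10.3 m/s
  Direction: receding
Formula: f_o = f_s * (c - v_o) / (c + v_s)
Numerator: c - v_o = 343 - 28.7 = 314.3
Denominator: c + v_s = 343 + 10.3 = 353.3
f_o = 4066.9 * 314.3 / 353.3 = 3617.96

3617.96 Hz


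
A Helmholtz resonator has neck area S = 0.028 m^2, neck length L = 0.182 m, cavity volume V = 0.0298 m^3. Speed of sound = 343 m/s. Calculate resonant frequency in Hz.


Given values:
  S = 0.028 m^2, L = 0.182 m, V = 0.0298 m^3, c = 343 m/s
Formula: f = (c / (2*pi)) * sqrt(S / (V * L))
Compute V * L = 0.0298 * 0.182 = 0.0054236
Compute S / (V * L) = 0.028 / 0.0054236 = 5.1626
Compute sqrt(5.1626) = 2.272136
Compute c / (2*pi) = 343 / 6.283185 = 54.590148
f = 54.590148 * 2.272136 = 124.04

124.04 Hz


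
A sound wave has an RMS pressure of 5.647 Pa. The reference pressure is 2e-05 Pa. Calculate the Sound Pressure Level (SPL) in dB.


Given values:
  p = 5.647 Pa
  p_ref = 2e-05 Pa
Formula: SPL = 20 * log10(p / p_ref)
Compute ratio: p / p_ref = 5.647 / 2e-05 = 282350
Compute log10: log10(282350) = 5.450788
Multiply: SPL = 20 * 5.450788 = 109.02

109.02 dB


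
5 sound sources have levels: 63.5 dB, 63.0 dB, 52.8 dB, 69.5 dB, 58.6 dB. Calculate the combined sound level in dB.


Formula: L_total = 10 * log10( sum(10^(Li/10)) )
  Source 1: 10^(63.5/10) = 2238721.1386
  Source 2: 10^(63.0/10) = 1995262.315
  Source 3: 10^(52.8/10) = 190546.0718
  Source 4: 10^(69.5/10) = 8912509.3813
  Source 5: 10^(58.6/10) = 724435.9601
Sum of linear values = 14061474.8668
L_total = 10 * log10(14061474.8668) = 71.48

71.48 dB


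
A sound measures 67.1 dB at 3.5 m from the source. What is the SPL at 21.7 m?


Given values:
  SPL1 = 67.1 dB, r1 = 3.5 m, r2 = 21.7 m
Formula: SPL2 = SPL1 - 20 * log10(r2 / r1)
Compute ratio: r2 / r1 = 21.7 / 3.5 = 6.2
Compute log10: log10(6.2) = 0.792392
Compute drop: 20 * 0.792392 = 15.8478
SPL2 = 67.1 - 15.8478 = 51.25

51.25 dB


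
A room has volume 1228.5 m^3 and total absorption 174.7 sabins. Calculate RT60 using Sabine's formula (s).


Given values:
  V = 1228.5 m^3
  A = 174.7 sabins
Formula: RT60 = 0.161 * V / A
Numerator: 0.161 * 1228.5 = 197.7885
RT60 = 197.7885 / 174.7 = 1.132

1.132 s


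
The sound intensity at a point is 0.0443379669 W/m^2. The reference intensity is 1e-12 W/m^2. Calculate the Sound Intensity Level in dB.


Given values:
  I = 0.0443379669 W/m^2
  I_ref = 1e-12 W/m^2
Formula: SIL = 10 * log10(I / I_ref)
Compute ratio: I / I_ref = 44337966900
Compute log10: log10(44337966900) = 10.646776
Multiply: SIL = 10 * 10.646776 = 106.47

106.47 dB


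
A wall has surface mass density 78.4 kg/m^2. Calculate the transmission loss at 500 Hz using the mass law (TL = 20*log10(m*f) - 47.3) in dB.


Given values:
  m = 78.4 kg/m^2, f = 500 Hz
Formula: TL = 20 * log10(m * f) - 47.3
Compute m * f = 78.4 * 500 = 39200.0
Compute log10(39200.0) = 4.593286
Compute 20 * 4.593286 = 91.8657
TL = 91.8657 - 47.3 = 44.57

44.57 dB


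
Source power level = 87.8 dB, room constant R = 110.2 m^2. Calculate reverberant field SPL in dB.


Given values:
  Lw = 87.8 dB, R = 110.2 m^2
Formula: SPL = Lw + 10 * log10(4 / R)
Compute 4 / R = 4 / 110.2 = 0.036298
Compute 10 * log10(0.036298) = -14.4012
SPL = 87.8 + (-14.4012) = 73.4

73.4 dB


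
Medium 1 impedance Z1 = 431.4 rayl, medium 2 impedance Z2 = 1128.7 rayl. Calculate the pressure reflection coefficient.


Given values:
  Z1 = 431.4 rayl, Z2 = 1128.7 rayl
Formula: R = (Z2 - Z1) / (Z2 + Z1)
Numerator: Z2 - Z1 = 1128.7 - 431.4 = 697.3
Denominator: Z2 + Z1 = 1128.7 + 431.4 = 1560.1
R = 697.3 / 1560.1 = 0.447

0.447


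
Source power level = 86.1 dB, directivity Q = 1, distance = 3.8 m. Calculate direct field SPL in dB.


Given values:
  Lw = 86.1 dB, Q = 1, r = 3.8 m
Formula: SPL = Lw + 10 * log10(Q / (4 * pi * r^2))
Compute 4 * pi * r^2 = 4 * pi * 3.8^2 = 181.4584
Compute Q / denom = 1 / 181.4584 = 0.0055109
Compute 10 * log10(0.0055109) = -22.5878
SPL = 86.1 + (-22.5878) = 63.51

63.51 dB


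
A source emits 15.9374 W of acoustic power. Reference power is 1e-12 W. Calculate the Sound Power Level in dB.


Given values:
  W = 15.9374 W
  W_ref = 1e-12 W
Formula: SWL = 10 * log10(W / W_ref)
Compute ratio: W / W_ref = 15937400000000
Compute log10: log10(15937400000000) = 13.202417
Multiply: SWL = 10 * 13.202417 = 132.02

132.02 dB


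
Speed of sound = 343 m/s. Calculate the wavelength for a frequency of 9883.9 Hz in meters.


Given values:
  c = 343 m/s, f = 9883.9 Hz
Formula: lambda = c / f
lambda = 343 / 9883.9
lambda = 0.0347

0.0347 m


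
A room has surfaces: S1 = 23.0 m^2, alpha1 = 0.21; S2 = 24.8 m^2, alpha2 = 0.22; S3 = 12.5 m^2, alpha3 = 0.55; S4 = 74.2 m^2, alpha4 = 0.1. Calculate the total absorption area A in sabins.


Given surfaces:
  Surface 1: 23.0 * 0.21 = 4.83
  Surface 2: 24.8 * 0.22 = 5.456
  Surface 3: 12.5 * 0.55 = 6.875
  Surface 4: 74.2 * 0.1 = 7.42
Formula: A = sum(Si * alpha_i)
A = 4.83 + 5.456 + 6.875 + 7.42
A = 24.58

24.58 sabins


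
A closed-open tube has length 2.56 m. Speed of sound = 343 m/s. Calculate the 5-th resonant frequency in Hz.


Given values:
  Tube type: closed-open, L = 2.56 m, c = 343 m/s, n = 5
Formula: f_n = (2n - 1) * c / (4 * L)
Compute 2n - 1 = 2*5 - 1 = 9
Compute 4 * L = 4 * 2.56 = 10.24
f = 9 * 343 / 10.24
f = 301.46

301.46 Hz


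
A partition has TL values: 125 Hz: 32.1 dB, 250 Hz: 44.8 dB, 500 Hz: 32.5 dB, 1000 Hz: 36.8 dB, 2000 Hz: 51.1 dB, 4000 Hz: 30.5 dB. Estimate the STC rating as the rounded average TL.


Given TL values at each frequency:
  125 Hz: 32.1 dB
  250 Hz: 44.8 dB
  500 Hz: 32.5 dB
  1000 Hz: 36.8 dB
  2000 Hz: 51.1 dB
  4000 Hz: 30.5 dB
Formula: STC ~ round(average of TL values)
Sum = 32.1 + 44.8 + 32.5 + 36.8 + 51.1 + 30.5 = 227.8
Average = 227.8 / 6 = 37.97
Rounded: 38

38


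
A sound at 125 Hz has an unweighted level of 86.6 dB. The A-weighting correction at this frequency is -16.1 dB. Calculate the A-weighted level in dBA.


Given values:
  SPL = 86.6 dB
  A-weighting at 125 Hz = -16.1 dB
Formula: L_A = SPL + A_weight
L_A = 86.6 + (-16.1)
L_A = 70.5

70.5 dBA


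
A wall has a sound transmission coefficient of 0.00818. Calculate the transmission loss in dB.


Given values:
  tau = 0.00818
Formula: TL = 10 * log10(1 / tau)
Compute 1 / tau = 1 / 0.00818 = 122.2494
Compute log10(122.2494) = 2.087247
TL = 10 * 2.087247 = 20.87

20.87 dB


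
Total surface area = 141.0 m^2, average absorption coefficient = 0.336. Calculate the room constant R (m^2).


Given values:
  S = 141.0 m^2, alpha = 0.336
Formula: R = S * alpha / (1 - alpha)
Numerator: 141.0 * 0.336 = 47.376
Denominator: 1 - 0.336 = 0.664
R = 47.376 / 0.664 = 71.35

71.35 m^2


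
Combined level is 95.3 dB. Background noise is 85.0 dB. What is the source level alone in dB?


Given values:
  L_total = 95.3 dB, L_bg = 85.0 dB
Formula: L_source = 10 * log10(10^(L_total/10) - 10^(L_bg/10))
Convert to linear:
  10^(95.3/10) = 3388441561.392
  10^(85.0/10) = 316227766.0168
Difference: 3388441561.392 - 316227766.0168 = 3072213795.3752
L_source = 10 * log10(3072213795.3752) = 94.87

94.87 dB


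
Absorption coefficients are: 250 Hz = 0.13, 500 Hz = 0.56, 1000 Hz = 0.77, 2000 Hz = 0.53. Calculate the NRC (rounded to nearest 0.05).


Given values:
  a_250 = 0.13, a_500 = 0.56
  a_1000 = 0.77, a_2000 = 0.53
Formula: NRC = (a250 + a500 + a1000 + a2000) / 4
Sum = 0.13 + 0.56 + 0.77 + 0.53 = 1.99
NRC = 1.99 / 4 = 0.4975
Rounded to nearest 0.05: 0.5

0.5


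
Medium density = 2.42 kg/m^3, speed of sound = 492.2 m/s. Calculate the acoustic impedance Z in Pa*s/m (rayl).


Given values:
  rho = 2.42 kg/m^3
  c = 492.2 m/s
Formula: Z = rho * c
Z = 2.42 * 492.2
Z = 1191.12

1191.12 rayl
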